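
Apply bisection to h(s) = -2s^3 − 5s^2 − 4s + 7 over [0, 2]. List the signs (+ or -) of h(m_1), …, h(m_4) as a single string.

-++-

m = 1, h(m) = -4 (−); new bracket [0, 1]
m = 0.5, h(m) = 3.5 (+); new bracket [0.5, 1]
m = 0.75, h(m) = 0.34375 (+); new bracket [0.75, 1]
m = 0.875, h(m) = -1.668 (−); new bracket [0.75, 0.875]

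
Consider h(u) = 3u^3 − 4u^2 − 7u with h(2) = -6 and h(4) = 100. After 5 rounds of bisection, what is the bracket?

midpoint 3: h = 24 > 0 → [2, 3]
midpoint 2.5: h = 4.375 > 0 → [2, 2.5]
midpoint 2.25: h = -1.828125 < 0 → [2.25, 2.5]
midpoint 2.375: h = 1.002 > 0 → [2.25, 2.375]
midpoint 2.3125: h = -0.4788 < 0 → [2.3125, 2.375]

[2.3125, 2.375]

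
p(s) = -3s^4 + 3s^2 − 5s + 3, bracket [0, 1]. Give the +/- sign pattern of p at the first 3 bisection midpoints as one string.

p(0.5) = 1.0625 > 0, so the root lies in [0.5, 1]
p(0.75) = -0.011719 < 0, so the root lies in [0.5, 0.75]
p(0.625) = 0.589111 > 0, so the root lies in [0.625, 0.75]

+-+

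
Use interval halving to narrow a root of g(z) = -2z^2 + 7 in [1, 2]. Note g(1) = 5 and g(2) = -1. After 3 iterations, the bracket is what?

[1.75, 1.875]

g(1.5) = 2.5 > 0, so the root lies in [1.5, 2]
g(1.75) = 0.875 > 0, so the root lies in [1.75, 2]
g(1.875) = -0.03125 < 0, so the root lies in [1.75, 1.875]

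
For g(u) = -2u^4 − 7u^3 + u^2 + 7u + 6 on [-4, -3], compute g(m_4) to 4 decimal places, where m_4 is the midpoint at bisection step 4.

-1.1687

u = -3.5 gives g = -6.25, negative; keep [-3.5, -3]
u = -3.25 gives g = 10.976562, positive; keep [-3.5, -3.25]
u = -3.375 gives g = 3.376465, positive; keep [-3.5, -3.375]
u = -3.4375 gives g = -1.1687, negative; keep [-3.4375, -3.375]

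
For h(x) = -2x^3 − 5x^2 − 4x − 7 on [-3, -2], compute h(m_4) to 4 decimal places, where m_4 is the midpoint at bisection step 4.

h(-2.5) = 3 > 0, so the root lies in [-2.5, -2]
h(-2.25) = -0.53125 < 0, so the root lies in [-2.5, -2.25]
h(-2.375) = 1.089844 > 0, so the root lies in [-2.375, -2.25]
h(-2.3125) = 0.2446 > 0, so the root lies in [-2.3125, -2.25]

0.2446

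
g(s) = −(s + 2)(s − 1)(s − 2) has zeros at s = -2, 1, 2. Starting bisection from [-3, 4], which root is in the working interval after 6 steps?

-2

m = 0.5, g(m) = -1.875 (−); new bracket [-3, 0.5]
m = -1.25, g(m) = -5.484375 (−); new bracket [-3, -1.25]
m = -2.125, g(m) = 1.611328 (+); new bracket [-2.125, -1.25]
m = -1.6875, g(m) = -3.0969 (−); new bracket [-2.125, -1.6875]
m = -1.90625, g(m) = -1.0643 (−); new bracket [-2.125, -1.90625]
m = -2.015625, g(m) = 0.1892 (+); new bracket [-2.015625, -1.90625]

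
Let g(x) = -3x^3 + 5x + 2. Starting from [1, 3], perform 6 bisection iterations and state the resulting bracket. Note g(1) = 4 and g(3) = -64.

midpoint 2: g = -12 < 0 → [1, 2]
midpoint 1.5: g = -0.625 < 0 → [1, 1.5]
midpoint 1.25: g = 2.390625 > 0 → [1.25, 1.5]
midpoint 1.375: g = 1.0762 > 0 → [1.375, 1.5]
midpoint 1.4375: g = 0.2761 > 0 → [1.4375, 1.5]
midpoint 1.46875: g = -0.1615 < 0 → [1.4375, 1.46875]

[1.4375, 1.46875]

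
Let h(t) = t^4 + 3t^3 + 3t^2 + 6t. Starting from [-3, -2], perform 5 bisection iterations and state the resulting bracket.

[-2.71875, -2.6875]

t = -2.5 gives h = -4.0625, negative; keep [-3, -2.5]
t = -2.75 gives h = 0.988281, positive; keep [-2.75, -2.5]
t = -2.625 gives h = -1.861084, negative; keep [-2.75, -2.625]
t = -2.6875 gives h = -0.5229, negative; keep [-2.75, -2.6875]
t = -2.71875 gives h = 0.2103, positive; keep [-2.71875, -2.6875]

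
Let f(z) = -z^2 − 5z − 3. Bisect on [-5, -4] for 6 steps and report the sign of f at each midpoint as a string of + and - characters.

-+--++

z = -4.5 gives f = -0.75, negative; keep [-4.5, -4]
z = -4.25 gives f = 0.1875, positive; keep [-4.5, -4.25]
z = -4.375 gives f = -0.265625, negative; keep [-4.375, -4.25]
z = -4.3125 gives f = -0.0352, negative; keep [-4.3125, -4.25]
z = -4.28125 gives f = 0.0771, positive; keep [-4.3125, -4.28125]
z = -4.296875 gives f = 0.0212, positive; keep [-4.3125, -4.296875]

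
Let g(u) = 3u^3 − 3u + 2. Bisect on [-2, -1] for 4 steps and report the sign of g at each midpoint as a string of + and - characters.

midpoint -1.5: g = -3.625 < 0 → [-1.5, -1]
midpoint -1.25: g = -0.109375 < 0 → [-1.25, -1]
midpoint -1.125: g = 1.103516 > 0 → [-1.25, -1.125]
midpoint -1.1875: g = 0.5388 > 0 → [-1.25, -1.1875]

--++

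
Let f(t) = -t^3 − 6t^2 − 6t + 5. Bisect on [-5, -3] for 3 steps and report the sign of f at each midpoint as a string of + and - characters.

-+-

midpoint -4: f = -3 < 0 → [-5, -4]
midpoint -4.5: f = 1.625 > 0 → [-4.5, -4]
midpoint -4.25: f = -1.109375 < 0 → [-4.5, -4.25]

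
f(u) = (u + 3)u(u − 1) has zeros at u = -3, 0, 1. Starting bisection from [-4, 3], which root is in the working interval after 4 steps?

-3

m = -0.5, f(m) = 1.875 (+); new bracket [-4, -0.5]
m = -2.25, f(m) = 5.484375 (+); new bracket [-4, -2.25]
m = -3.125, f(m) = -1.611328 (−); new bracket [-3.125, -2.25]
m = -2.6875, f(m) = 3.0969 (+); new bracket [-3.125, -2.6875]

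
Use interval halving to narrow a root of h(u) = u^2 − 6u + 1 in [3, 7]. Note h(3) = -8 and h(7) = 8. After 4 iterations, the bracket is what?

h(5) = -4 < 0, so the root lies in [5, 7]
h(6) = 1 > 0, so the root lies in [5, 6]
h(5.5) = -1.75 < 0, so the root lies in [5.5, 6]
h(5.75) = -0.4375 < 0, so the root lies in [5.75, 6]

[5.75, 6]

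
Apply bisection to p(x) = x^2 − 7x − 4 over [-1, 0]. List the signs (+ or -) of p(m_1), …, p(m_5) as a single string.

p(-0.5) = -0.25 < 0, so the root lies in [-1, -0.5]
p(-0.75) = 1.8125 > 0, so the root lies in [-0.75, -0.5]
p(-0.625) = 0.765625 > 0, so the root lies in [-0.625, -0.5]
p(-0.5625) = 0.2539 > 0, so the root lies in [-0.5625, -0.5]
p(-0.53125) = 0.001 > 0, so the root lies in [-0.53125, -0.5]

-++++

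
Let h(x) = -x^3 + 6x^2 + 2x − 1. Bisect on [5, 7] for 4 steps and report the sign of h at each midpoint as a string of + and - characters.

+-+-

h(6) = 11 > 0, so the root lies in [6, 7]
h(6.5) = -9.125 < 0, so the root lies in [6, 6.5]
h(6.25) = 1.734375 > 0, so the root lies in [6.25, 6.5]
h(6.375) = -3.4902 < 0, so the root lies in [6.25, 6.375]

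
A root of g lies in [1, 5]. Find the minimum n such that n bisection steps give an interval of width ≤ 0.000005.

20

Width after n steps is 4/2^n. Need 2^n ≥ 4/0.000005 = 800000.
2^19 = 524288 < 800000 ≤ 2^20 = 1048576, so n = 20.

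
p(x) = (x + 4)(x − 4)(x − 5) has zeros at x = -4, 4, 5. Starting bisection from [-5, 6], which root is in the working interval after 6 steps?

-4

p(0.5) = 70.875 > 0, so the root lies in [-5, 0.5]
p(-2.25) = 79.296875 > 0, so the root lies in [-5, -2.25]
p(-3.625) = 24.662109 > 0, so the root lies in [-5, -3.625]
p(-4.3125) = -24.1907 < 0, so the root lies in [-4.3125, -3.625]
p(-3.96875) = 2.2334 > 0, so the root lies in [-4.3125, -3.96875]
p(-4.140625) = -10.464 < 0, so the root lies in [-4.140625, -3.96875]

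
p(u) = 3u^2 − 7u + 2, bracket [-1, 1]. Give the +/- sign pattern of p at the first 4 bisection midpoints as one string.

p(0) = 2 > 0, so the root lies in [0, 1]
p(0.5) = -0.75 < 0, so the root lies in [0, 0.5]
p(0.25) = 0.4375 > 0, so the root lies in [0.25, 0.5]
p(0.375) = -0.2031 < 0, so the root lies in [0.25, 0.375]

+-+-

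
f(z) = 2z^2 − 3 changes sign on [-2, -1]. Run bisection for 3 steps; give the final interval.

[-1.25, -1.125]

z = -1.5 gives f = 1.5, positive; keep [-1.5, -1]
z = -1.25 gives f = 0.125, positive; keep [-1.25, -1]
z = -1.125 gives f = -0.46875, negative; keep [-1.25, -1.125]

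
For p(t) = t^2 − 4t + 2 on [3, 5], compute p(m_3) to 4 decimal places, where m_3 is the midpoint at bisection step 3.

-0.4375

m = 4, p(m) = 2 (+); new bracket [3, 4]
m = 3.5, p(m) = 0.25 (+); new bracket [3, 3.5]
m = 3.25, p(m) = -0.4375 (−); new bracket [3.25, 3.5]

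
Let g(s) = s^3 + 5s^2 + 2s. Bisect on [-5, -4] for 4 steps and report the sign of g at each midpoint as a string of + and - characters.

g(-4.5) = 1.125 > 0, so the root lies in [-5, -4.5]
g(-4.75) = -3.859375 < 0, so the root lies in [-4.75, -4.5]
g(-4.625) = -1.228516 < 0, so the root lies in [-4.625, -4.5]
g(-4.5625) = -0.0178 < 0, so the root lies in [-4.5625, -4.5]

+---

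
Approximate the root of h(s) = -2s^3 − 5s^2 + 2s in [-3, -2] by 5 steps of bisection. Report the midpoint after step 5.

-2.84375

m = -2.5, h(m) = -5 (−); new bracket [-3, -2.5]
m = -2.75, h(m) = -1.71875 (−); new bracket [-3, -2.75]
m = -2.875, h(m) = 0.449219 (+); new bracket [-2.875, -2.75]
m = -2.8125, h(m) = -0.6812 (−); new bracket [-2.875, -2.8125]
m = -2.84375, h(m) = -0.1277 (−); new bracket [-2.875, -2.84375]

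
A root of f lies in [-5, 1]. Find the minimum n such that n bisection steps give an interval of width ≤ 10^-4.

16

Width after n steps is 6/2^n. Need 2^n ≥ 6/10^-4 = 60000.
2^15 = 32768 < 60000 ≤ 2^16 = 65536, so n = 16.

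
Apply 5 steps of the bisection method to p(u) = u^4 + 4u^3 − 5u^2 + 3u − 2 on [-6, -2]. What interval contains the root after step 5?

[-5.125, -5]

p(-4) = -94 < 0, so the root lies in [-6, -4]
p(-5) = -17 < 0, so the root lies in [-6, -5]
p(-5.5) = 79.8125 > 0, so the root lies in [-5.5, -5]
p(-5.25) = 25.3164 > 0, so the root lies in [-5.25, -5]
p(-5.125) = 2.7346 > 0, so the root lies in [-5.125, -5]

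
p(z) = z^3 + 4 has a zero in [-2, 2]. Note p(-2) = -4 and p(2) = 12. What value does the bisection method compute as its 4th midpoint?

m = 0, p(m) = 4 (+); new bracket [-2, 0]
m = -1, p(m) = 3 (+); new bracket [-2, -1]
m = -1.5, p(m) = 0.625 (+); new bracket [-2, -1.5]
m = -1.75, p(m) = -1.3594 (−); new bracket [-1.75, -1.5]

-1.75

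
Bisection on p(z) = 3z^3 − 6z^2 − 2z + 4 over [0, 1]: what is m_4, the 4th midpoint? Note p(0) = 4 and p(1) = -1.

0.8125

m = 0.5, p(m) = 1.875 (+); new bracket [0.5, 1]
m = 0.75, p(m) = 0.390625 (+); new bracket [0.75, 1]
m = 0.875, p(m) = -0.333984 (−); new bracket [0.75, 0.875]
m = 0.8125, p(m) = 0.0232 (+); new bracket [0.8125, 0.875]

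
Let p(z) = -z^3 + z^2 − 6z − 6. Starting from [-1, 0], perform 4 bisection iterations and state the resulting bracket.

midpoint -0.5: p = -2.625 < 0 → [-1, -0.5]
midpoint -0.75: p = -0.515625 < 0 → [-1, -0.75]
midpoint -0.875: p = 0.685547 > 0 → [-0.875, -0.75]
midpoint -0.8125: p = 0.0715 > 0 → [-0.8125, -0.75]

[-0.8125, -0.75]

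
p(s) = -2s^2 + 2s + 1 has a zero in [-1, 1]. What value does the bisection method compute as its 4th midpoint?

midpoint 0: p = 1 > 0 → [-1, 0]
midpoint -0.5: p = -0.5 < 0 → [-0.5, 0]
midpoint -0.25: p = 0.375 > 0 → [-0.5, -0.25]
midpoint -0.375: p = -0.0312 < 0 → [-0.375, -0.25]

-0.375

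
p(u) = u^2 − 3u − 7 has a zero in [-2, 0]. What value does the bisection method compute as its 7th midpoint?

m = -1, p(m) = -3 (−); new bracket [-2, -1]
m = -1.5, p(m) = -0.25 (−); new bracket [-2, -1.5]
m = -1.75, p(m) = 1.3125 (+); new bracket [-1.75, -1.5]
m = -1.625, p(m) = 0.5156 (+); new bracket [-1.625, -1.5]
m = -1.5625, p(m) = 0.1289 (+); new bracket [-1.5625, -1.5]
m = -1.53125, p(m) = -0.0615 (−); new bracket [-1.5625, -1.53125]
m = -1.546875, p(m) = 0.0334 (+); new bracket [-1.546875, -1.53125]

-1.546875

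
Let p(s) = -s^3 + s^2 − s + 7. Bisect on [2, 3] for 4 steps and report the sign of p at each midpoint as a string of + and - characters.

p(2.5) = -4.875 < 0, so the root lies in [2, 2.5]
p(2.25) = -1.578125 < 0, so the root lies in [2, 2.25]
p(2.125) = -0.205078 < 0, so the root lies in [2, 2.125]
p(2.0625) = 0.4177 > 0, so the root lies in [2.0625, 2.125]

---+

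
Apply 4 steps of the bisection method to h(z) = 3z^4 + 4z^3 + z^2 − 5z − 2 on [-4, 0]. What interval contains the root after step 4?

[-0.5, -0.25]

m = -2, h(m) = 28 (+); new bracket [-2, 0]
m = -1, h(m) = 3 (+); new bracket [-1, 0]
m = -0.5, h(m) = 0.4375 (+); new bracket [-0.5, 0]
m = -0.25, h(m) = -0.7383 (−); new bracket [-0.5, -0.25]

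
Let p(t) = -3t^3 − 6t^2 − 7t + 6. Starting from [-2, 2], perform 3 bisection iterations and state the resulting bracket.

t = 0 gives p = 6, positive; keep [0, 2]
t = 1 gives p = -10, negative; keep [0, 1]
t = 0.5 gives p = 0.625, positive; keep [0.5, 1]

[0.5, 1]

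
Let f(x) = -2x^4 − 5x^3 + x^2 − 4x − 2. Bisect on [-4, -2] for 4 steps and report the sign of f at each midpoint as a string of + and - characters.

-++-

m = -3, f(m) = -8 (−); new bracket [-3, -2]
m = -2.5, f(m) = 14.25 (+); new bracket [-3, -2.5]
m = -2.75, f(m) = 6.164062 (+); new bracket [-3, -2.75]
m = -2.875, f(m) = -0.0571 (−); new bracket [-2.875, -2.75]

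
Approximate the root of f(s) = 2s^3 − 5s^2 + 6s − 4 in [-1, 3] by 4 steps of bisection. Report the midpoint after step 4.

m = 1, f(m) = -1 (−); new bracket [1, 3]
m = 2, f(m) = 4 (+); new bracket [1, 2]
m = 1.5, f(m) = 0.5 (+); new bracket [1, 1.5]
m = 1.25, f(m) = -0.4062 (−); new bracket [1.25, 1.5]

1.25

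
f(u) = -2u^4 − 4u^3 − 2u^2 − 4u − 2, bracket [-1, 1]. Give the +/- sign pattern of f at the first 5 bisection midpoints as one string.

--+++

midpoint 0: f = -2 < 0 → [-1, 0]
midpoint -0.5: f = -0.125 < 0 → [-1, -0.5]
midpoint -0.75: f = 0.929688 > 0 → [-0.75, -0.5]
midpoint -0.625: f = 0.3901 > 0 → [-0.625, -0.5]
midpoint -0.5625: f = 0.1289 > 0 → [-0.5625, -0.5]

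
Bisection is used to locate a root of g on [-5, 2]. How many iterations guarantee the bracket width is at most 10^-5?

Width after n steps is 7/2^n. Need 2^n ≥ 7/10^-5 = 700000.
2^19 = 524288 < 700000 ≤ 2^20 = 1048576, so n = 20.

20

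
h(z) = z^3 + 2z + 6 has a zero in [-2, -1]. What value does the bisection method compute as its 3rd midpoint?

-1.375

m = -1.5, h(m) = -0.375 (−); new bracket [-1.5, -1]
m = -1.25, h(m) = 1.546875 (+); new bracket [-1.5, -1.25]
m = -1.375, h(m) = 0.650391 (+); new bracket [-1.5, -1.375]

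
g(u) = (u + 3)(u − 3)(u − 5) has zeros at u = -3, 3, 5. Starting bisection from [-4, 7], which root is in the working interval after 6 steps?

m = 1.5, g(m) = 23.625 (+); new bracket [-4, 1.5]
m = -1.25, g(m) = 46.484375 (+); new bracket [-4, -1.25]
m = -2.625, g(m) = 16.083984 (+); new bracket [-4, -2.625]
m = -3.3125, g(m) = -16.3977 (−); new bracket [-3.3125, -2.625]
m = -2.96875, g(m) = 1.4864 (+); new bracket [-3.3125, -2.96875]
m = -3.140625, g(m) = -7.0296 (−); new bracket [-3.140625, -2.96875]

-3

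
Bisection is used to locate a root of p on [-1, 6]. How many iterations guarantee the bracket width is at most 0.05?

8

Width after n steps is 7/2^n. Need 2^n ≥ 7/0.05 = 140.
2^7 = 128 < 140 ≤ 2^8 = 256, so n = 8.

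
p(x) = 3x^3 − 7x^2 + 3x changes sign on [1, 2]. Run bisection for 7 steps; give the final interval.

p(1.5) = -1.125 < 0, so the root lies in [1.5, 2]
p(1.75) = -0.109375 < 0, so the root lies in [1.75, 2]
p(1.875) = 0.791016 > 0, so the root lies in [1.75, 1.875]
p(1.8125) = 0.3044 > 0, so the root lies in [1.75, 1.8125]
p(1.78125) = 0.0887 > 0, so the root lies in [1.75, 1.78125]
p(1.765625) = -0.0125 < 0, so the root lies in [1.765625, 1.78125]
p(1.7734375) = 0.0376 > 0, so the root lies in [1.765625, 1.7734375]

[1.765625, 1.7734375]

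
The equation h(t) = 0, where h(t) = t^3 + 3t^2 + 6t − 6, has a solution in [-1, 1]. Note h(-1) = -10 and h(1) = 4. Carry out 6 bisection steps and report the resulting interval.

[0.6875, 0.71875]

t = 0 gives h = -6, negative; keep [0, 1]
t = 0.5 gives h = -2.125, negative; keep [0.5, 1]
t = 0.75 gives h = 0.609375, positive; keep [0.5, 0.75]
t = 0.625 gives h = -0.834, negative; keep [0.625, 0.75]
t = 0.6875 gives h = -0.1321, negative; keep [0.6875, 0.75]
t = 0.71875 gives h = 0.2336, positive; keep [0.6875, 0.71875]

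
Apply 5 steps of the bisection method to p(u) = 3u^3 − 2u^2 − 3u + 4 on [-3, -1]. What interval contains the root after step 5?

[-1.1875, -1.125]

m = -2, p(m) = -22 (−); new bracket [-2, -1]
m = -1.5, p(m) = -6.125 (−); new bracket [-1.5, -1]
m = -1.25, p(m) = -1.234375 (−); new bracket [-1.25, -1]
m = -1.125, p(m) = 0.5723 (+); new bracket [-1.25, -1.125]
m = -1.1875, p(m) = -0.2815 (−); new bracket [-1.1875, -1.125]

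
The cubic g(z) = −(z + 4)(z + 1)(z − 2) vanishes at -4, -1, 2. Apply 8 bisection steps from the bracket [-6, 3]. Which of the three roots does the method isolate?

-4

m = -1.5, g(m) = -4.375 (−); new bracket [-6, -1.5]
m = -3.75, g(m) = -3.953125 (−); new bracket [-6, -3.75]
m = -4.875, g(m) = 23.310547 (+); new bracket [-4.875, -3.75]
m = -4.3125, g(m) = 6.5344 (+); new bracket [-4.3125, -3.75]
m = -4.03125, g(m) = 0.5713 (+); new bracket [-4.03125, -3.75]
m = -3.890625, g(m) = -1.8624 (−); new bracket [-4.03125, -3.890625]
m = -3.9609375, g(m) = -0.6895 (−); new bracket [-4.03125, -3.9609375]
m = -3.99609375, g(m) = -0.0702 (−); new bracket [-4.03125, -3.99609375]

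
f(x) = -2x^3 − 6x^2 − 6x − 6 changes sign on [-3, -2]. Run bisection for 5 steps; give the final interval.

[-2.28125, -2.25]

x = -2.5 gives f = 2.75, positive; keep [-2.5, -2]
x = -2.25 gives f = -0.09375, negative; keep [-2.5, -2.25]
x = -2.375 gives f = 1.199219, positive; keep [-2.375, -2.25]
x = -2.3125 gives f = 0.522, positive; keep [-2.3125, -2.25]
x = -2.28125 gives f = 0.2066, positive; keep [-2.28125, -2.25]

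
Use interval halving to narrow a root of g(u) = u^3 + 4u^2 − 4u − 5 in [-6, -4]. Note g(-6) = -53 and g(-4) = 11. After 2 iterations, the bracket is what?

[-5, -4.5]

u = -5 gives g = -10, negative; keep [-5, -4]
u = -4.5 gives g = 2.875, positive; keep [-5, -4.5]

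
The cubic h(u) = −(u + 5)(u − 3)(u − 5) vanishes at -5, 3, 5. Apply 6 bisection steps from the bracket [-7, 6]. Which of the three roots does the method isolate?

m = -0.5, h(m) = -86.625 (−); new bracket [-7, -0.5]
m = -3.75, h(m) = -73.828125 (−); new bracket [-7, -3.75]
m = -5.375, h(m) = 32.583984 (+); new bracket [-5.375, -3.75]
m = -4.5625, h(m) = -31.6384 (−); new bracket [-5.375, -4.5625]
m = -4.96875, h(m) = -2.4825 (−); new bracket [-5.375, -4.96875]
m = -5.171875, h(m) = 14.2868 (+); new bracket [-5.171875, -4.96875]

-5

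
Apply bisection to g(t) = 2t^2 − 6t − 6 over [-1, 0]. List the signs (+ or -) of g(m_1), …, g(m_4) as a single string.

t = -0.5 gives g = -2.5, negative; keep [-1, -0.5]
t = -0.75 gives g = -0.375, negative; keep [-1, -0.75]
t = -0.875 gives g = 0.78125, positive; keep [-0.875, -0.75]
t = -0.8125 gives g = 0.1953, positive; keep [-0.8125, -0.75]

--++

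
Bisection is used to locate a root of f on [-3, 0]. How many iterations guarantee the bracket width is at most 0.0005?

13

Width after n steps is 3/2^n. Need 2^n ≥ 3/0.0005 = 6000.
2^12 = 4096 < 6000 ≤ 2^13 = 8192, so n = 13.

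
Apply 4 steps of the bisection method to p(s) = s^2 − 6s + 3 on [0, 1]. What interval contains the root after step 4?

[0.5, 0.5625]

p(0.5) = 0.25 > 0, so the root lies in [0.5, 1]
p(0.75) = -0.9375 < 0, so the root lies in [0.5, 0.75]
p(0.625) = -0.359375 < 0, so the root lies in [0.5, 0.625]
p(0.5625) = -0.0586 < 0, so the root lies in [0.5, 0.5625]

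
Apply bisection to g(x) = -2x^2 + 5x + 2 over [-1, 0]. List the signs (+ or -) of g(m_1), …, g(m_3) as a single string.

g(-0.5) = -1 < 0, so the root lies in [-0.5, 0]
g(-0.25) = 0.625 > 0, so the root lies in [-0.5, -0.25]
g(-0.375) = -0.15625 < 0, so the root lies in [-0.375, -0.25]

-+-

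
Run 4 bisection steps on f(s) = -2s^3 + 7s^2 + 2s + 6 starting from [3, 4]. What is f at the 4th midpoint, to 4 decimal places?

0.3091

m = 3.5, f(m) = 13 (+); new bracket [3.5, 4]
m = 3.75, f(m) = 6.46875 (+); new bracket [3.75, 4]
m = 3.875, f(m) = 2.488281 (+); new bracket [3.875, 4]
m = 3.9375, f(m) = 0.3091 (+); new bracket [3.9375, 4]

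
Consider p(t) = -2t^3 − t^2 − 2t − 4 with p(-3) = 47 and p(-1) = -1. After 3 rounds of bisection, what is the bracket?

t = -2 gives p = 12, positive; keep [-2, -1]
t = -1.5 gives p = 3.5, positive; keep [-1.5, -1]
t = -1.25 gives p = 0.84375, positive; keep [-1.25, -1]

[-1.25, -1]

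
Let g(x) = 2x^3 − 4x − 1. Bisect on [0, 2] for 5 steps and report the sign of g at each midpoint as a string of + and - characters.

--+++

g(1) = -3 < 0, so the root lies in [1, 2]
g(1.5) = -0.25 < 0, so the root lies in [1.5, 2]
g(1.75) = 2.71875 > 0, so the root lies in [1.5, 1.75]
g(1.625) = 1.082 > 0, so the root lies in [1.5, 1.625]
g(1.5625) = 0.3794 > 0, so the root lies in [1.5, 1.5625]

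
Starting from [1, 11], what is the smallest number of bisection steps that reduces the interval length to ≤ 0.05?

Width after n steps is 10/2^n. Need 2^n ≥ 10/0.05 = 200.
2^7 = 128 < 200 ≤ 2^8 = 256, so n = 8.

8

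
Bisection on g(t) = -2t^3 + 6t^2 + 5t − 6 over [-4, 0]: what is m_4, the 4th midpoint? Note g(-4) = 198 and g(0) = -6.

-1.25

m = -2, g(m) = 24 (+); new bracket [-2, 0]
m = -1, g(m) = -3 (−); new bracket [-2, -1]
m = -1.5, g(m) = 6.75 (+); new bracket [-1.5, -1]
m = -1.25, g(m) = 1.0312 (+); new bracket [-1.25, -1]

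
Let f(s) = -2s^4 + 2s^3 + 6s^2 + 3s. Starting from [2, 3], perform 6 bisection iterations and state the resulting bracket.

[2.453125, 2.46875]

s = 2.5 gives f = -1.875, negative; keep [2, 2.5]
s = 2.25 gives f = 8.648438, positive; keep [2.25, 2.5]
s = 2.375 gives f = 4.128418, positive; keep [2.375, 2.5]
s = 2.4375 gives f = 1.3247, positive; keep [2.4375, 2.5]
s = 2.46875 gives f = -0.2241, negative; keep [2.4375, 2.46875]
s = 2.453125 gives f = 0.5629, positive; keep [2.453125, 2.46875]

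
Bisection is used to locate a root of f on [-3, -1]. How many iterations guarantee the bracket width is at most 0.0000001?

Width after n steps is 2/2^n. Need 2^n ≥ 2/0.0000001 = 20000000.
2^24 = 16777216 < 20000000 ≤ 2^25 = 33554432, so n = 25.

25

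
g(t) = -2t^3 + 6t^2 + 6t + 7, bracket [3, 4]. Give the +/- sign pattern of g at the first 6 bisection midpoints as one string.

+++++-

midpoint 3.5: g = 15.75 > 0 → [3.5, 4]
midpoint 3.75: g = 8.40625 > 0 → [3.75, 4]
midpoint 3.875: g = 3.972656 > 0 → [3.875, 4]
midpoint 3.9375: g = 1.5552 > 0 → [3.9375, 4]
midpoint 3.96875: g = 0.295 > 0 → [3.96875, 4]
midpoint 3.984375: g = -0.3481 < 0 → [3.96875, 3.984375]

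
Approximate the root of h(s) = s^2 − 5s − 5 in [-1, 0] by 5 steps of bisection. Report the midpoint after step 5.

-0.84375

m = -0.5, h(m) = -2.25 (−); new bracket [-1, -0.5]
m = -0.75, h(m) = -0.6875 (−); new bracket [-1, -0.75]
m = -0.875, h(m) = 0.140625 (+); new bracket [-0.875, -0.75]
m = -0.8125, h(m) = -0.2773 (−); new bracket [-0.875, -0.8125]
m = -0.84375, h(m) = -0.0693 (−); new bracket [-0.875, -0.84375]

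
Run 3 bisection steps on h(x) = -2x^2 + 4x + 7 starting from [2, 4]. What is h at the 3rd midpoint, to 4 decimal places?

-1.1250

x = 3 gives h = 1, positive; keep [3, 4]
x = 3.5 gives h = -3.5, negative; keep [3, 3.5]
x = 3.25 gives h = -1.125, negative; keep [3, 3.25]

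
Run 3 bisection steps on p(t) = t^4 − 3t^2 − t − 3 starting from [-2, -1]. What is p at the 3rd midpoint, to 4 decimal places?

0.6877

t = -1.5 gives p = -3.1875, negative; keep [-2, -1.5]
t = -1.75 gives p = -1.058594, negative; keep [-2, -1.75]
t = -1.875 gives p = 0.687744, positive; keep [-1.875, -1.75]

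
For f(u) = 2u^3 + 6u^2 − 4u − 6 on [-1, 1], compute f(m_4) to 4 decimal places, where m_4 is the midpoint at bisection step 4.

m = 0, f(m) = -6 (−); new bracket [-1, 0]
m = -0.5, f(m) = -2.75 (−); new bracket [-1, -0.5]
m = -0.75, f(m) = -0.46875 (−); new bracket [-1, -0.75]
m = -0.875, f(m) = 0.7539 (+); new bracket [-0.875, -0.75]

0.7539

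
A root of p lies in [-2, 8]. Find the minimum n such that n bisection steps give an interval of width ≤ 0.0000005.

25

Width after n steps is 10/2^n. Need 2^n ≥ 10/0.0000005 = 20000000.
2^24 = 16777216 < 20000000 ≤ 2^25 = 33554432, so n = 25.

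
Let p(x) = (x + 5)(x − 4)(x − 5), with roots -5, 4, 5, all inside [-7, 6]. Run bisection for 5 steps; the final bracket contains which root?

p(-0.5) = 111.375 > 0, so the root lies in [-7, -0.5]
p(-3.75) = 84.765625 > 0, so the root lies in [-7, -3.75]
p(-5.375) = -36.474609 < 0, so the root lies in [-5.375, -3.75]
p(-4.5625) = 35.822 > 0, so the root lies in [-5.375, -4.5625]
p(-4.96875) = 2.794 > 0, so the root lies in [-5.375, -4.96875]

-5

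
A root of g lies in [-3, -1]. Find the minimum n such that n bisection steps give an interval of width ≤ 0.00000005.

Width after n steps is 2/2^n. Need 2^n ≥ 2/0.00000005 = 40000000.
2^25 = 33554432 < 40000000 ≤ 2^26 = 67108864, so n = 26.

26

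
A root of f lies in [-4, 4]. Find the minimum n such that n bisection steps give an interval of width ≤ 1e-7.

27

Width after n steps is 8/2^n. Need 2^n ≥ 8/1e-7 = 80000000.
2^26 = 67108864 < 80000000 ≤ 2^27 = 134217728, so n = 27.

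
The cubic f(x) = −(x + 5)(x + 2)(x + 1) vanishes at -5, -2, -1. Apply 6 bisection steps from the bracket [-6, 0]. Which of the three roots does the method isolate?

-5

midpoint -3: f = -4 < 0 → [-6, -3]
midpoint -4.5: f = -4.375 < 0 → [-6, -4.5]
midpoint -5.25: f = 3.453125 > 0 → [-5.25, -4.5]
midpoint -4.875: f = -1.3926 < 0 → [-5.25, -4.875]
midpoint -5.0625: f = 0.7776 > 0 → [-5.0625, -4.875]
midpoint -4.96875: f = -0.3682 < 0 → [-5.0625, -4.96875]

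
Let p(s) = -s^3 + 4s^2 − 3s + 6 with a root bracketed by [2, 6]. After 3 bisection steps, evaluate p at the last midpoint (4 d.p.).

1.6250

s = 4 gives p = -6, negative; keep [2, 4]
s = 3 gives p = 6, positive; keep [3, 4]
s = 3.5 gives p = 1.625, positive; keep [3.5, 4]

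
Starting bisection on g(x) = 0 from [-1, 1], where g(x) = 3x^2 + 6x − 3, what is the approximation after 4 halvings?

0.375

g(0) = -3 < 0, so the root lies in [0, 1]
g(0.5) = 0.75 > 0, so the root lies in [0, 0.5]
g(0.25) = -1.3125 < 0, so the root lies in [0.25, 0.5]
g(0.375) = -0.3281 < 0, so the root lies in [0.375, 0.5]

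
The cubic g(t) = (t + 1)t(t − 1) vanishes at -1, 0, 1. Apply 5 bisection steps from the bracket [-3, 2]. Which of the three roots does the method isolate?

-1

t = -0.5 gives g = 0.375, positive; keep [-3, -0.5]
t = -1.75 gives g = -3.609375, negative; keep [-1.75, -0.5]
t = -1.125 gives g = -0.298828, negative; keep [-1.125, -0.5]
t = -0.8125 gives g = 0.2761, positive; keep [-1.125, -0.8125]
t = -0.96875 gives g = 0.0596, positive; keep [-1.125, -0.96875]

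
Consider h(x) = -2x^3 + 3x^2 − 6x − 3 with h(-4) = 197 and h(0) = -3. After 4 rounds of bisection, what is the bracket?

[-0.5, -0.25]

m = -2, h(m) = 37 (+); new bracket [-2, 0]
m = -1, h(m) = 8 (+); new bracket [-1, 0]
m = -0.5, h(m) = 1 (+); new bracket [-0.5, 0]
m = -0.25, h(m) = -1.2812 (−); new bracket [-0.5, -0.25]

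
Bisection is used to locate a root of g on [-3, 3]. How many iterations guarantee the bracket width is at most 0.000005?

Width after n steps is 6/2^n. Need 2^n ≥ 6/0.000005 = 1200000.
2^20 = 1048576 < 1200000 ≤ 2^21 = 2097152, so n = 21.

21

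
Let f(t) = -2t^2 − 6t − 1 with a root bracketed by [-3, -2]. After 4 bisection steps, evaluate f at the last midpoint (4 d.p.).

0.0547

m = -2.5, f(m) = 1.5 (+); new bracket [-3, -2.5]
m = -2.75, f(m) = 0.375 (+); new bracket [-3, -2.75]
m = -2.875, f(m) = -0.28125 (−); new bracket [-2.875, -2.75]
m = -2.8125, f(m) = 0.0547 (+); new bracket [-2.875, -2.8125]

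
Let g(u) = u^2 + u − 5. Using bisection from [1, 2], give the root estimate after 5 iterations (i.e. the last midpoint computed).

u = 1.5 gives g = -1.25, negative; keep [1.5, 2]
u = 1.75 gives g = -0.1875, negative; keep [1.75, 2]
u = 1.875 gives g = 0.390625, positive; keep [1.75, 1.875]
u = 1.8125 gives g = 0.0977, positive; keep [1.75, 1.8125]
u = 1.78125 gives g = -0.0459, negative; keep [1.78125, 1.8125]

1.78125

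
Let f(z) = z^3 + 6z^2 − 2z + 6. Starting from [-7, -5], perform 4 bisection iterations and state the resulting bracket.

f(-6) = 18 > 0, so the root lies in [-7, -6]
f(-6.5) = -2.125 < 0, so the root lies in [-6.5, -6]
f(-6.25) = 8.734375 > 0, so the root lies in [-6.5, -6.25]
f(-6.375) = 3.5098 > 0, so the root lies in [-6.5, -6.375]

[-6.5, -6.375]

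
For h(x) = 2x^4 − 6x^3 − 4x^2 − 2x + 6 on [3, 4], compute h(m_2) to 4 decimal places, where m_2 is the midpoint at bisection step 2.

21.3516

m = 3.5, h(m) = -7.125 (−); new bracket [3.5, 4]
m = 3.75, h(m) = 21.351562 (+); new bracket [3.5, 3.75]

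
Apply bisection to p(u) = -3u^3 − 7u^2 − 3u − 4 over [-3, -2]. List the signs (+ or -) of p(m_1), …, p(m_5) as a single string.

p(-2.5) = 6.625 > 0, so the root lies in [-2.5, -2]
p(-2.25) = 1.484375 > 0, so the root lies in [-2.25, -2]
p(-2.125) = -0.447266 < 0, so the root lies in [-2.25, -2.125]
p(-2.1875) = 0.469 > 0, so the root lies in [-2.1875, -2.125]
p(-2.15625) = -0.0013 < 0, so the root lies in [-2.1875, -2.15625]

++-+-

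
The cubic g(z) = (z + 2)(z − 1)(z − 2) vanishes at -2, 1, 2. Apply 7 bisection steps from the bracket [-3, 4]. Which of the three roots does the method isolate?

midpoint 0.5: g = 1.875 > 0 → [-3, 0.5]
midpoint -1.25: g = 5.484375 > 0 → [-3, -1.25]
midpoint -2.125: g = -1.611328 < 0 → [-2.125, -1.25]
midpoint -1.6875: g = 3.0969 > 0 → [-2.125, -1.6875]
midpoint -1.90625: g = 1.0643 > 0 → [-2.125, -1.90625]
midpoint -2.015625: g = -0.1892 < 0 → [-2.015625, -1.90625]
midpoint -1.9609375: g = 0.4581 > 0 → [-2.015625, -1.9609375]

-2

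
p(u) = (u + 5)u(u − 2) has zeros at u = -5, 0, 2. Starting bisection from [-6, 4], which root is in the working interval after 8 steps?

-5

u = -1 gives p = 12, positive; keep [-6, -1]
u = -3.5 gives p = 28.875, positive; keep [-6, -3.5]
u = -4.75 gives p = 8.015625, positive; keep [-6, -4.75]
u = -5.375 gives p = -14.8652, negative; keep [-5.375, -4.75]
u = -5.0625 gives p = -2.2346, negative; keep [-5.0625, -4.75]
u = -4.90625 gives p = 3.1766, positive; keep [-5.0625, -4.90625]
u = -4.984375 gives p = 0.5439, positive; keep [-5.0625, -4.984375]
u = -5.0234375 gives p = -0.8269, negative; keep [-5.0234375, -4.984375]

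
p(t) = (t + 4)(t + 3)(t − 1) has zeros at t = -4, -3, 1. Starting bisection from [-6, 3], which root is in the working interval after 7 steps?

1

midpoint -1.5: p = -9.375 < 0 → [-1.5, 3]
midpoint 0.75: p = -4.453125 < 0 → [0.75, 3]
midpoint 1.875: p = 25.060547 > 0 → [0.75, 1.875]
midpoint 1.3125: p = 7.1594 > 0 → [0.75, 1.3125]
midpoint 1.03125: p = 0.6338 > 0 → [0.75, 1.03125]
midpoint 0.890625: p = -2.0811 < 0 → [0.890625, 1.03125]
midpoint 0.9609375: p = -0.7676 < 0 → [0.9609375, 1.03125]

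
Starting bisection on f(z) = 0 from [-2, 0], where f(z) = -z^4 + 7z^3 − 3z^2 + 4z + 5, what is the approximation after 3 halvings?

-0.75

f(-1) = -10 < 0, so the root lies in [-1, 0]
f(-0.5) = 1.3125 > 0, so the root lies in [-1, -0.5]
f(-0.75) = -2.957031 < 0, so the root lies in [-0.75, -0.5]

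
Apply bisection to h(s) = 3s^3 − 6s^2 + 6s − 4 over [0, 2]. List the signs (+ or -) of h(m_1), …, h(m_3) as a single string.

-+-

midpoint 1: h = -1 < 0 → [1, 2]
midpoint 1.5: h = 1.625 > 0 → [1, 1.5]
midpoint 1.25: h = -0.015625 < 0 → [1.25, 1.5]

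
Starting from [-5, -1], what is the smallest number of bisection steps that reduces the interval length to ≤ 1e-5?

Width after n steps is 4/2^n. Need 2^n ≥ 4/1e-5 = 400000.
2^18 = 262144 < 400000 ≤ 2^19 = 524288, so n = 19.

19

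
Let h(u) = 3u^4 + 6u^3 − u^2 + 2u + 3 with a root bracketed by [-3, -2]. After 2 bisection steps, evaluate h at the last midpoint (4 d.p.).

1.9805

h(-2.5) = 15.1875 > 0, so the root lies in [-2.5, -2]
h(-2.25) = 1.980469 > 0, so the root lies in [-2.25, -2]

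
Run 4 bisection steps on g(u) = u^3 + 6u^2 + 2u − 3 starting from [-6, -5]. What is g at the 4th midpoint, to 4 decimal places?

-0.5881

u = -5.5 gives g = 1.125, positive; keep [-6, -5.5]
u = -5.75 gives g = -6.234375, negative; keep [-5.75, -5.5]
u = -5.625 gives g = -2.384766, negative; keep [-5.625, -5.5]
u = -5.5625 gives g = -0.5881, negative; keep [-5.5625, -5.5]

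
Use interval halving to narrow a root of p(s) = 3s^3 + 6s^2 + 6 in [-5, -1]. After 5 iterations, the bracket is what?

p(-3) = -21 < 0, so the root lies in [-3, -1]
p(-2) = 6 > 0, so the root lies in [-3, -2]
p(-2.5) = -3.375 < 0, so the root lies in [-2.5, -2]
p(-2.25) = 2.2031 > 0, so the root lies in [-2.5, -2.25]
p(-2.375) = -0.3457 < 0, so the root lies in [-2.375, -2.25]

[-2.375, -2.25]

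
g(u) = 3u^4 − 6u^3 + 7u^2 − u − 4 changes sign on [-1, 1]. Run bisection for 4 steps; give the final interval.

[-0.625, -0.5]

m = 0, g(m) = -4 (−); new bracket [-1, 0]
m = -0.5, g(m) = -0.8125 (−); new bracket [-1, -0.5]
m = -0.75, g(m) = 4.167969 (+); new bracket [-0.75, -0.5]
m = -0.625, g(m) = 1.282 (+); new bracket [-0.625, -0.5]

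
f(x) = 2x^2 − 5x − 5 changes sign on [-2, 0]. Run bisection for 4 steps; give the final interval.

[-0.875, -0.75]

f(-1) = 2 > 0, so the root lies in [-1, 0]
f(-0.5) = -2 < 0, so the root lies in [-1, -0.5]
f(-0.75) = -0.125 < 0, so the root lies in [-1, -0.75]
f(-0.875) = 0.9062 > 0, so the root lies in [-0.875, -0.75]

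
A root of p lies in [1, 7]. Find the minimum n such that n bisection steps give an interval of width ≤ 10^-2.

10

Width after n steps is 6/2^n. Need 2^n ≥ 6/10^-2 = 600.
2^9 = 512 < 600 ≤ 2^10 = 1024, so n = 10.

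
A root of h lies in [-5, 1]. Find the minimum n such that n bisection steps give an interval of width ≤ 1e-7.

26

Width after n steps is 6/2^n. Need 2^n ≥ 6/1e-7 = 60000000.
2^25 = 33554432 < 60000000 ≤ 2^26 = 67108864, so n = 26.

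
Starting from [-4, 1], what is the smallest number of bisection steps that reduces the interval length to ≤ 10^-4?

16

Width after n steps is 5/2^n. Need 2^n ≥ 5/10^-4 = 50000.
2^15 = 32768 < 50000 ≤ 2^16 = 65536, so n = 16.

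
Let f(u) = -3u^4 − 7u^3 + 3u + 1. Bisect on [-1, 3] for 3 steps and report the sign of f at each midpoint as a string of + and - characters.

-++

u = 1 gives f = -6, negative; keep [-1, 1]
u = 0 gives f = 1, positive; keep [0, 1]
u = 0.5 gives f = 1.4375, positive; keep [0.5, 1]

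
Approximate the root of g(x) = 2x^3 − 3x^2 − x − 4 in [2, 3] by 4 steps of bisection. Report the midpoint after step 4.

midpoint 2.5: g = 6 > 0 → [2, 2.5]
midpoint 2.25: g = 1.34375 > 0 → [2, 2.25]
midpoint 2.125: g = -0.480469 < 0 → [2.125, 2.25]
midpoint 2.1875: g = 0.3921 > 0 → [2.125, 2.1875]

2.1875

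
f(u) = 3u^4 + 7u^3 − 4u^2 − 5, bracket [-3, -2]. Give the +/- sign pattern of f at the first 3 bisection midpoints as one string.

m = -2.5, f(m) = -22.1875 (−); new bracket [-3, -2.5]
m = -2.75, f(m) = -9.253906 (−); new bracket [-3, -2.75]
m = -2.875, f(m) = 0.553467 (+); new bracket [-2.875, -2.75]

--+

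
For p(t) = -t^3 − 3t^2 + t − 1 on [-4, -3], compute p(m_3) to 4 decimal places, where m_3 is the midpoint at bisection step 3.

-0.1035

p(-3.5) = 1.625 > 0, so the root lies in [-3.5, -3]
p(-3.25) = -1.609375 < 0, so the root lies in [-3.5, -3.25]
p(-3.375) = -0.103516 < 0, so the root lies in [-3.5, -3.375]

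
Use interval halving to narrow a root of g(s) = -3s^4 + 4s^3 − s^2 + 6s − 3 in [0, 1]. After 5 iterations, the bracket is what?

[0.46875, 0.5]

midpoint 0.5: g = 0.0625 > 0 → [0, 0.5]
midpoint 0.25: g = -1.511719 < 0 → [0.25, 0.5]
midpoint 0.375: g = -0.739014 < 0 → [0.375, 0.5]
midpoint 0.4375: g = -0.3414 < 0 → [0.4375, 0.5]
midpoint 0.46875: g = -0.1401 < 0 → [0.46875, 0.5]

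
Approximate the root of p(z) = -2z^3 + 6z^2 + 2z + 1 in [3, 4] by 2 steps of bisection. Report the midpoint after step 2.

z = 3.5 gives p = -4.25, negative; keep [3, 3.5]
z = 3.25 gives p = 2.21875, positive; keep [3.25, 3.5]

3.25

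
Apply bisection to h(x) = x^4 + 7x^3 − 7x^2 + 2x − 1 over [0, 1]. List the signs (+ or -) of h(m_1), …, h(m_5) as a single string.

x = 0.5 gives h = -0.8125, negative; keep [0.5, 1]
x = 0.75 gives h = -0.167969, negative; keep [0.75, 1]
x = 0.875 gives h = 0.66626, positive; keep [0.75, 0.875]
x = 0.8125 gives h = 0.1944, positive; keep [0.75, 0.8125]
x = 0.78125 gives h = 0.0004, positive; keep [0.75, 0.78125]

--+++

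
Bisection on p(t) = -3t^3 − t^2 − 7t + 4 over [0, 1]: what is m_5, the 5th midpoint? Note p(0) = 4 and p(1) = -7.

m = 0.5, p(m) = -0.125 (−); new bracket [0, 0.5]
m = 0.25, p(m) = 2.140625 (+); new bracket [0.25, 0.5]
m = 0.375, p(m) = 1.076172 (+); new bracket [0.375, 0.5]
m = 0.4375, p(m) = 0.4949 (+); new bracket [0.4375, 0.5]
m = 0.46875, p(m) = 0.19 (+); new bracket [0.46875, 0.5]

0.46875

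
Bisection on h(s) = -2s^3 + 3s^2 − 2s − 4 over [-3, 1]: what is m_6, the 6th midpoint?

midpoint -1: h = 3 > 0 → [-1, 1]
midpoint 0: h = -4 < 0 → [-1, 0]
midpoint -0.5: h = -2 < 0 → [-1, -0.5]
midpoint -0.75: h = 0.0312 > 0 → [-0.75, -0.5]
midpoint -0.625: h = -1.0898 < 0 → [-0.75, -0.625]
midpoint -0.6875: h = -0.5571 < 0 → [-0.75, -0.6875]

-0.6875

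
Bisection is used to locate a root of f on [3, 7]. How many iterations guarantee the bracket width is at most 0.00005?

17

Width after n steps is 4/2^n. Need 2^n ≥ 4/0.00005 = 80000.
2^16 = 65536 < 80000 ≤ 2^17 = 131072, so n = 17.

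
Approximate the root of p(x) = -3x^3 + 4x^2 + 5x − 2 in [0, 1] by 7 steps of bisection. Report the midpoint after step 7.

0.3359375

m = 0.5, p(m) = 1.125 (+); new bracket [0, 0.5]
m = 0.25, p(m) = -0.546875 (−); new bracket [0.25, 0.5]
m = 0.375, p(m) = 0.279297 (+); new bracket [0.25, 0.375]
m = 0.3125, p(m) = -0.1384 (−); new bracket [0.3125, 0.375]
m = 0.34375, p(m) = 0.0695 (+); new bracket [0.3125, 0.34375]
m = 0.328125, p(m) = -0.0347 (−); new bracket [0.328125, 0.34375]
m = 0.3359375, p(m) = 0.0174 (+); new bracket [0.328125, 0.3359375]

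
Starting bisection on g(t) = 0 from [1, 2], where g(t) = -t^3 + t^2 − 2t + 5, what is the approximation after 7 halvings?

1.6328125

g(1.5) = 0.875 > 0, so the root lies in [1.5, 2]
g(1.75) = -0.796875 < 0, so the root lies in [1.5, 1.75]
g(1.625) = 0.099609 > 0, so the root lies in [1.625, 1.75]
g(1.6875) = -0.3328 < 0, so the root lies in [1.625, 1.6875]
g(1.65625) = -0.1127 < 0, so the root lies in [1.625, 1.65625]
g(1.640625) = -0.0056 < 0, so the root lies in [1.625, 1.640625]
g(1.6328125) = 0.0472 > 0, so the root lies in [1.6328125, 1.640625]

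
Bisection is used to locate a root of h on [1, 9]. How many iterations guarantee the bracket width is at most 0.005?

11

Width after n steps is 8/2^n. Need 2^n ≥ 8/0.005 = 1600.
2^10 = 1024 < 1600 ≤ 2^11 = 2048, so n = 11.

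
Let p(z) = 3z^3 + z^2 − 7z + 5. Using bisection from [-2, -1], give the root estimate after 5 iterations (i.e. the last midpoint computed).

-1.96875

p(-1.5) = 7.625 > 0, so the root lies in [-2, -1.5]
p(-1.75) = 4.234375 > 0, so the root lies in [-2, -1.75]
p(-1.875) = 1.865234 > 0, so the root lies in [-2, -1.875]
p(-1.9375) = 0.4968 > 0, so the root lies in [-2, -1.9375]
p(-1.96875) = -0.2353 < 0, so the root lies in [-1.96875, -1.9375]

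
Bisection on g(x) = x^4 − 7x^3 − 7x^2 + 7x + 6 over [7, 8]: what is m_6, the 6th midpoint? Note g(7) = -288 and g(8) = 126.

x = 7.5 gives g = -124.3125, negative; keep [7.5, 8]
x = 7.75 gives g = -11.074219, negative; keep [7.75, 8]
x = 7.875 gives g = 54.342041, positive; keep [7.75, 7.875]
x = 7.8125 gives g = 20.8716, positive; keep [7.75, 7.8125]
x = 7.78125 gives g = 4.7103, positive; keep [7.75, 7.78125]
x = 7.765625 gives g = -3.2288, negative; keep [7.765625, 7.78125]

7.765625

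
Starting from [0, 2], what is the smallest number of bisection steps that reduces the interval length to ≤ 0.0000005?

Width after n steps is 2/2^n. Need 2^n ≥ 2/0.0000005 = 4000000.
2^21 = 2097152 < 4000000 ≤ 2^22 = 4194304, so n = 22.

22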